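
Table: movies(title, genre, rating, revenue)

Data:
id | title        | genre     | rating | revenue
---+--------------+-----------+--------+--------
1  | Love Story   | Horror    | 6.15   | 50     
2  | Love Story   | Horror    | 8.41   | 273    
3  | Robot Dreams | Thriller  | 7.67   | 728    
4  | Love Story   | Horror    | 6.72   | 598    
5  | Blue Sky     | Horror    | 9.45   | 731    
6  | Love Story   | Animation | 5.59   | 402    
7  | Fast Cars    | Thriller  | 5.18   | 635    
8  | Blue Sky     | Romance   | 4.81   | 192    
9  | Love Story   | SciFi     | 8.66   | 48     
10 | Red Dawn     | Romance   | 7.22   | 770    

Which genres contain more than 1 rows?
SELECT genre, COUNT(*) as cnt
FROM movies
GROUP BY genre
HAVING COUNT(*) > 1

Result:
  Horror: 4
  Romance: 2
  Thriller: 2

Note: HAVING filters groups after aggregation, WHERE filters rows before.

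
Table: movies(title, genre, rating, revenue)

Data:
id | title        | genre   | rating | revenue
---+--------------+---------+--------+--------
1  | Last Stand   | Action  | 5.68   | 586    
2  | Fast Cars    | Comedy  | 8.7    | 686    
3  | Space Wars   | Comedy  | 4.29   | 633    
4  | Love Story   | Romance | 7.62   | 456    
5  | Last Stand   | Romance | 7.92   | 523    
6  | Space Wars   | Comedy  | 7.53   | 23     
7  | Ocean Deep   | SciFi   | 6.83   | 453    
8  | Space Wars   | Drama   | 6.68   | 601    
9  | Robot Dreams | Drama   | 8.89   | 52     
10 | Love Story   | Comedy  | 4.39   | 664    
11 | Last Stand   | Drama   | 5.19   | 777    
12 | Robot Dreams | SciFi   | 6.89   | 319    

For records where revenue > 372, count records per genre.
SELECT genre, COUNT(*)
FROM movies
WHERE revenue > 372
GROUP BY genre

Note: WHERE filters rows before grouping.

Result:
  Action: 1
  Comedy: 3
  Drama: 2
  Romance: 2
  SciFi: 1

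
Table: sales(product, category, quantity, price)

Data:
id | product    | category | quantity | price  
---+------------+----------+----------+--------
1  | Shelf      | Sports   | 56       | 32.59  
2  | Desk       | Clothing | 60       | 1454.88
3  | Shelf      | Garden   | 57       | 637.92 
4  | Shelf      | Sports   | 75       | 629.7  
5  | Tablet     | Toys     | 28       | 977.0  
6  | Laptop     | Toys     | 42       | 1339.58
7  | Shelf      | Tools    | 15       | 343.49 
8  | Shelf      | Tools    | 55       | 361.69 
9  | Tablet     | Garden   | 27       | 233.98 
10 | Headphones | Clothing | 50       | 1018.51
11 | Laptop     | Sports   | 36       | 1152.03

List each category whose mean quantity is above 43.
SELECT category, AVG(quantity)
FROM sales
GROUP BY category
HAVING AVG(quantity) > 43

Result:
  Clothing: avg=55.00
  Sports: avg=55.67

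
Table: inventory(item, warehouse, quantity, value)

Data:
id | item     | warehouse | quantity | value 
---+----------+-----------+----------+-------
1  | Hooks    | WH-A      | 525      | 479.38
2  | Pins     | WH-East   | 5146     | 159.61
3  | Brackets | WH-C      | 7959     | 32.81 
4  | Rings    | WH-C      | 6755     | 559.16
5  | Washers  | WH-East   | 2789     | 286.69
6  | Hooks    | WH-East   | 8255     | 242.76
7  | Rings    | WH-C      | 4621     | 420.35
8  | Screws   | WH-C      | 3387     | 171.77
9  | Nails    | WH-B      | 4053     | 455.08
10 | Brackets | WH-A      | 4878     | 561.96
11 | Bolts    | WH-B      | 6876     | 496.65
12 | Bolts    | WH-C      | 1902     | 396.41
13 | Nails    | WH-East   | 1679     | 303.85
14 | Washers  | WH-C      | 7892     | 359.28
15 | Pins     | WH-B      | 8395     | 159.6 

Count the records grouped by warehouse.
SELECT warehouse, COUNT(*) as count
FROM inventory
GROUP BY warehouse

Result:
  WH-A: 2
  WH-B: 3
  WH-C: 6
  WH-East: 4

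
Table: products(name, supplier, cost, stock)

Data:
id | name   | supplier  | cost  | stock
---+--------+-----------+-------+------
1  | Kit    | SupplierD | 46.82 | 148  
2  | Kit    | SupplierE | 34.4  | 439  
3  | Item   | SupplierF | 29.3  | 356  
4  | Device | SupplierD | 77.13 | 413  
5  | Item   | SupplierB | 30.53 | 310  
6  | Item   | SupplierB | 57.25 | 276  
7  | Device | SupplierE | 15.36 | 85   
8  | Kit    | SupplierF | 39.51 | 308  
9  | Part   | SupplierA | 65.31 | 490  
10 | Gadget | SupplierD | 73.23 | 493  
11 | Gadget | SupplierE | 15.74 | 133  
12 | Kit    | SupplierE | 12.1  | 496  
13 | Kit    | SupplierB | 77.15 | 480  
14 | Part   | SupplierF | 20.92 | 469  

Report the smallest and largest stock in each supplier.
SELECT supplier, MIN(stock), MAX(stock)
FROM products
GROUP BY supplier

Result:
  SupplierA: min=490, max=490
  SupplierB: min=276, max=480
  SupplierD: min=148, max=493
  SupplierE: min=85, max=496
  SupplierF: min=308, max=469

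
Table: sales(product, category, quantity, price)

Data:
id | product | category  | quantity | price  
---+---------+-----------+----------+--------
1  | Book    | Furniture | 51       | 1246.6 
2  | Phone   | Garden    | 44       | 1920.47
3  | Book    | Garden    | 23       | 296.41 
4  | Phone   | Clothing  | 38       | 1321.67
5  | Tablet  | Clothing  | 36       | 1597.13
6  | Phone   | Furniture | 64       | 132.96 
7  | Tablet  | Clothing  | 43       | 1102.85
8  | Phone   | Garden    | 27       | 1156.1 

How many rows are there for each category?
SELECT category, COUNT(*) as count
FROM sales
GROUP BY category

Result:
  Clothing: 3
  Furniture: 2
  Garden: 3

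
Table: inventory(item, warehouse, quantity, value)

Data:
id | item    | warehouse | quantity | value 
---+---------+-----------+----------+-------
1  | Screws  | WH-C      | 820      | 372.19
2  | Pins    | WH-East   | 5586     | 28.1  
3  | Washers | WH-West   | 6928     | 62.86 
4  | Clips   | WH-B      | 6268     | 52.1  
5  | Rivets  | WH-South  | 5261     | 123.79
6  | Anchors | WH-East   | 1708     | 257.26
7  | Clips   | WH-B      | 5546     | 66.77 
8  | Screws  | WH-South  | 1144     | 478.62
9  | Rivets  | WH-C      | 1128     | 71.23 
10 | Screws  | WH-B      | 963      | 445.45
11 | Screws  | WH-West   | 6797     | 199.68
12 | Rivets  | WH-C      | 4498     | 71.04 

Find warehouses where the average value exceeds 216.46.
SELECT warehouse, AVG(value)
FROM inventory
GROUP BY warehouse
HAVING AVG(value) > 216.46

Result:
  WH-South: avg=301.21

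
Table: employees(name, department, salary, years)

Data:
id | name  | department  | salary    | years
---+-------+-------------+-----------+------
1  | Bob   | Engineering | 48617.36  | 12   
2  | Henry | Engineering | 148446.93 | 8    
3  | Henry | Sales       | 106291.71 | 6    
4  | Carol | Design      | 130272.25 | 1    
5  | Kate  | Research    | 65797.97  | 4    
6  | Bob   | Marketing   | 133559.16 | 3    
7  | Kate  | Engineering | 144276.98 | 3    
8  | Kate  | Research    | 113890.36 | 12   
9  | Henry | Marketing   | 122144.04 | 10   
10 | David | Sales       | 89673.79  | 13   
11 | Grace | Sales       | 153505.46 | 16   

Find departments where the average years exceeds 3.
SELECT department, AVG(years)
FROM employees
GROUP BY department
HAVING AVG(years) > 3

Result:
  Engineering: avg=7.67
  Marketing: avg=6.50
  Research: avg=8.00
  Sales: avg=11.67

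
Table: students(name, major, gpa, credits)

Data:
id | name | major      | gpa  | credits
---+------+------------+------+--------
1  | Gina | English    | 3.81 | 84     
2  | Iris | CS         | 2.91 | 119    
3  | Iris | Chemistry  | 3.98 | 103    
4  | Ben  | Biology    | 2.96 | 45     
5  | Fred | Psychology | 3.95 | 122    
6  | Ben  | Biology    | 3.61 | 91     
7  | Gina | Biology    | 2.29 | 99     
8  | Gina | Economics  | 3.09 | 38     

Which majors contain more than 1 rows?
SELECT major, COUNT(*) as cnt
FROM students
GROUP BY major
HAVING COUNT(*) > 1

Result:
  Biology: 3

Note: HAVING filters groups after aggregation, WHERE filters rows before.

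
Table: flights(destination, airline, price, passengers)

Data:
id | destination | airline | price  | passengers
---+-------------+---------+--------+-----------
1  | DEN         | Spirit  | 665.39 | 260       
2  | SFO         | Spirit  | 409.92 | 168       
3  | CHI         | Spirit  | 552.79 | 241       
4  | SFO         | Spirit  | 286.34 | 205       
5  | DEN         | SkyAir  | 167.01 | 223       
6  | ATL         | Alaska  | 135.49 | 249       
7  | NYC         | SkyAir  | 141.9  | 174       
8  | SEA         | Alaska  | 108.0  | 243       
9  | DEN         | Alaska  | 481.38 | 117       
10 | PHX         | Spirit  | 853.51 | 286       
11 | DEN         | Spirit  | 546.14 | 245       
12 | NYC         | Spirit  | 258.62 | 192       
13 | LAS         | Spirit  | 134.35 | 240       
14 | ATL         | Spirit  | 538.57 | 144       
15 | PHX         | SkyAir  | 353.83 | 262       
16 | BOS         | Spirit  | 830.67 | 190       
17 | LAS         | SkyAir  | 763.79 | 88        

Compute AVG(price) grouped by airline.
SELECT airline, AVG(price) as result
FROM flights
GROUP BY airline

Result:
  Alaska: 241.62
  SkyAir: 356.63
  Spirit: 507.63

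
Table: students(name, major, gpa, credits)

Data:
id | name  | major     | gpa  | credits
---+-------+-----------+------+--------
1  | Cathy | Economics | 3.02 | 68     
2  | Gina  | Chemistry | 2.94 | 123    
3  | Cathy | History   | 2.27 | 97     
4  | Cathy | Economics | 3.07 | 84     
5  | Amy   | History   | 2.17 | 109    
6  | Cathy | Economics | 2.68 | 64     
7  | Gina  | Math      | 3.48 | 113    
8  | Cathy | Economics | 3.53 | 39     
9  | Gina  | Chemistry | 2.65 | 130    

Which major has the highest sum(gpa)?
SELECT major, SUM(gpa) as val
FROM students
GROUP BY major
ORDER BY val DESC
LIMIT 1

Result: Economics with sum(gpa) = 12.30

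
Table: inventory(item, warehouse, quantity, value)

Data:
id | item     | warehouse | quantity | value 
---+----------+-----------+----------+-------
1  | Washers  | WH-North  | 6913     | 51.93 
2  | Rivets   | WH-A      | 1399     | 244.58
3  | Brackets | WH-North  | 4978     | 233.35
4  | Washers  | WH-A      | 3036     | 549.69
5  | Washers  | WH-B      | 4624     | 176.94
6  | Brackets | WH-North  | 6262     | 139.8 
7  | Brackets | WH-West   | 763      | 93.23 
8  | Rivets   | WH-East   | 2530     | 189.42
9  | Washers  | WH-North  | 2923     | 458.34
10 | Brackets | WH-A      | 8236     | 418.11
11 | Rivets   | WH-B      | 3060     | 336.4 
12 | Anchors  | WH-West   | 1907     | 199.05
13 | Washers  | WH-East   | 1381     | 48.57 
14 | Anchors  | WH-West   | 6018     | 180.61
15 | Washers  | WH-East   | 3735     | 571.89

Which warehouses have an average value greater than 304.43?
SELECT warehouse, AVG(value)
FROM inventory
GROUP BY warehouse
HAVING AVG(value) > 304.43

Result:
  WH-A: avg=404.13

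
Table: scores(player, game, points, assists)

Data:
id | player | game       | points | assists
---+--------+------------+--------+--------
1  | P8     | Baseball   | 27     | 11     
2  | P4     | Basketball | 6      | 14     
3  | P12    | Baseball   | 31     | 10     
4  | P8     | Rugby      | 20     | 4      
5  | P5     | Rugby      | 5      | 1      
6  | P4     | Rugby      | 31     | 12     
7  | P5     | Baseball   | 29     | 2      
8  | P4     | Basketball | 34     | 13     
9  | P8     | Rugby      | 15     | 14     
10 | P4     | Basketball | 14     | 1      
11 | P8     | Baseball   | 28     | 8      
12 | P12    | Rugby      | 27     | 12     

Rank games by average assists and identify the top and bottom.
SELECT game, AVG(assists)
FROM scores
GROUP BY game
ORDER BY AVG(assists)

All groups:
  Baseball: 7.75
  Rugby: 8.60
  Basketball: 9.33

Highest: Basketball (9.33)
Lowest: Baseball (7.75)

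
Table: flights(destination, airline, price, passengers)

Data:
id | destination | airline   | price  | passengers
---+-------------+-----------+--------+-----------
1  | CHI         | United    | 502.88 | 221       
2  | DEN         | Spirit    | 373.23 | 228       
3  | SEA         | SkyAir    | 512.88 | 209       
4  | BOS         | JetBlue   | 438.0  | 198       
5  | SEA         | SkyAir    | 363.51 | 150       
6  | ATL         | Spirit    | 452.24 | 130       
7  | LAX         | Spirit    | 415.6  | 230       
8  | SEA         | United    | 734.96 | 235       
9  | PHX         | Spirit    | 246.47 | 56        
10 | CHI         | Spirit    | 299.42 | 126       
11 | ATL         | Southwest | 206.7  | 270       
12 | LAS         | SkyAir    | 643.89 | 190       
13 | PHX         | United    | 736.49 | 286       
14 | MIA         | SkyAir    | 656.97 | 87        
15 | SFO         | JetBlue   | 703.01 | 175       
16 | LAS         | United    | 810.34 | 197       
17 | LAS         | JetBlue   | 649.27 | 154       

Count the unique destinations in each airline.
SELECT airline, COUNT(DISTINCT destination)
FROM flights
GROUP BY airline

Result:
  JetBlue: 3 distinct
  SkyAir: 3 distinct
  Southwest: 1 distinct
  Spirit: 5 distinct
  United: 4 distinct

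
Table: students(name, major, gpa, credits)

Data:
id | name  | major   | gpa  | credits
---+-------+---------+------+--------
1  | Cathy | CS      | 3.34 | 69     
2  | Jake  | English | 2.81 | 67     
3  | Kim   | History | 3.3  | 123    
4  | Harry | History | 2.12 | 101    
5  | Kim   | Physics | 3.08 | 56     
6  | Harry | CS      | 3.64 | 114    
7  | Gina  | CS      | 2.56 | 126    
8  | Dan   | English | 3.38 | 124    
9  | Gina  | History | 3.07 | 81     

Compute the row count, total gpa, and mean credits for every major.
SELECT major,
       COUNT(*) as cnt,
       SUM(gpa) as total_gpa,
       AVG(credits) as avg_credits
FROM students
GROUP BY major

Result:
  CS: 3 records, 9.54 total gpa, 103.00 avg credits
  English: 2 records, 6.19 total gpa, 95.50 avg credits
  History: 3 records, 8.49 total gpa, 101.67 avg credits
  Physics: 1 records, 3.08 total gpa, 56.00 avg credits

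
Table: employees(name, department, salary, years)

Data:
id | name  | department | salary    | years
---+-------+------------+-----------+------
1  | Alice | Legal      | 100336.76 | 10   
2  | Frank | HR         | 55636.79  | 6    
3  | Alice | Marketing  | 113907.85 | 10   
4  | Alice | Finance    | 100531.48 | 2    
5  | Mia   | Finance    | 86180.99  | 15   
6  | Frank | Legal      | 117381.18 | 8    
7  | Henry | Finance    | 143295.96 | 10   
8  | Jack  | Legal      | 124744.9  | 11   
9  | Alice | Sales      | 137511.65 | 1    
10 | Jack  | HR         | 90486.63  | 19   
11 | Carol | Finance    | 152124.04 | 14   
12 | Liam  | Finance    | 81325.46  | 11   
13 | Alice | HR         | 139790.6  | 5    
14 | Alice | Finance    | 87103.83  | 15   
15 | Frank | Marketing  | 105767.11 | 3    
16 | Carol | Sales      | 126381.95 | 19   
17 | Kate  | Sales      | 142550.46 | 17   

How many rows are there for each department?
SELECT department, COUNT(*) as count
FROM employees
GROUP BY department

Result:
  Finance: 6
  HR: 3
  Legal: 3
  Marketing: 2
  Sales: 3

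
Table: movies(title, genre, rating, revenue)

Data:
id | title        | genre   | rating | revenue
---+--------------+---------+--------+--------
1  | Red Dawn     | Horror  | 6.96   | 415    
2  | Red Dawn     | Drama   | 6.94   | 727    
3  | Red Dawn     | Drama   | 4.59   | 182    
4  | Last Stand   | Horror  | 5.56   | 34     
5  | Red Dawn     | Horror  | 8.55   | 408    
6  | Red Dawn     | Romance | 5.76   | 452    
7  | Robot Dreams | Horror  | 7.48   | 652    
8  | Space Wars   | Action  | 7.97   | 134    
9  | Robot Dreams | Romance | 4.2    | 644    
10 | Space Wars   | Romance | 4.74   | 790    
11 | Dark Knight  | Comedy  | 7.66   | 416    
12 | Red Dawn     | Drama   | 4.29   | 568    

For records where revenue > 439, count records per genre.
SELECT genre, COUNT(*)
FROM movies
WHERE revenue > 439
GROUP BY genre

Note: WHERE filters rows before grouping.

Result:
  Drama: 2
  Horror: 1
  Romance: 3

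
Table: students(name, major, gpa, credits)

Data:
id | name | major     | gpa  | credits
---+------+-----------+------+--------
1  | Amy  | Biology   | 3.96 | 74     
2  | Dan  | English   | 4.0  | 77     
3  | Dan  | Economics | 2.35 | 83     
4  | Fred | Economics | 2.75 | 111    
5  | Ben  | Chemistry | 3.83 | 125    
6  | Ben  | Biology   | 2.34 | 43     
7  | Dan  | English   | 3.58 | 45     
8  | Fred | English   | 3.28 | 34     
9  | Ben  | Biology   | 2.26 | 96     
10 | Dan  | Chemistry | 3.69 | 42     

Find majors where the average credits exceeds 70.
SELECT major, AVG(credits)
FROM students
GROUP BY major
HAVING AVG(credits) > 70

Result:
  Biology: avg=71.00
  Chemistry: avg=83.50
  Economics: avg=97.00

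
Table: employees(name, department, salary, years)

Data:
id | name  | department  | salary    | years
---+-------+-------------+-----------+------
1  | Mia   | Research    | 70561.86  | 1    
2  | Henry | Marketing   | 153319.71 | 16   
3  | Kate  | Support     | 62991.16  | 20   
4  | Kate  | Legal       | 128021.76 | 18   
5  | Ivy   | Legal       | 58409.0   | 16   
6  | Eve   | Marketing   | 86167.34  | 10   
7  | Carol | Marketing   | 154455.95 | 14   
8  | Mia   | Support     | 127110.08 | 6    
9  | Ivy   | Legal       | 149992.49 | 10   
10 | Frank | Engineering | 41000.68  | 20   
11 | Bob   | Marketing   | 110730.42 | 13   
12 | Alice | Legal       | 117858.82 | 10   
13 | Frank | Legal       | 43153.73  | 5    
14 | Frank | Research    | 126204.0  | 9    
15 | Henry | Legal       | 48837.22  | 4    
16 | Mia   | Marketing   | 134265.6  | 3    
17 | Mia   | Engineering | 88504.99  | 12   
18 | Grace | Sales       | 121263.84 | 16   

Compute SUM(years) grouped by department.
SELECT department, SUM(years) as result
FROM employees
GROUP BY department

Result:
  Engineering: 32
  Legal: 63
  Marketing: 56
  Research: 10
  Sales: 16
  Support: 26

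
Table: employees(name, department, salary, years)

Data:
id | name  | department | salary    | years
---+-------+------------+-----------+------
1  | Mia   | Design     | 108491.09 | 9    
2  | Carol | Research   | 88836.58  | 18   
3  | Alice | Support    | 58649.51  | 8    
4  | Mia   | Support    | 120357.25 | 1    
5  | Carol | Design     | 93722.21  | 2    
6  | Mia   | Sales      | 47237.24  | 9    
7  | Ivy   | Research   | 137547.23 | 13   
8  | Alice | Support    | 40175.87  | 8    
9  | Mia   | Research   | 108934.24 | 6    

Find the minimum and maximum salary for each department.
SELECT department, MIN(salary), MAX(salary)
FROM employees
GROUP BY department

Result:
  Design: min=93722.21, max=108491.09
  Research: min=88836.58, max=137547.23
  Sales: min=47237.24, max=47237.24
  Support: min=40175.87, max=120357.25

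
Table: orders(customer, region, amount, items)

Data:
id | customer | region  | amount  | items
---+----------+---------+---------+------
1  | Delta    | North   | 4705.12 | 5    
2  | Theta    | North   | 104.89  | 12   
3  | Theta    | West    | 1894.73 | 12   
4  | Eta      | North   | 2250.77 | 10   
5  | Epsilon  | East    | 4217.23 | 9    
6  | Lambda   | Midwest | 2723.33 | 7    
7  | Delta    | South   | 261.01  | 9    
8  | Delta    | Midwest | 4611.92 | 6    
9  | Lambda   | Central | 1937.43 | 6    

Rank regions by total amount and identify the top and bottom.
SELECT region, SUM(amount)
FROM orders
GROUP BY region
ORDER BY SUM(amount)

All groups:
  South: 261.01
  West: 1894.73
  Central: 1937.43
  East: 4217.23
  North: 7060.78
  Midwest: 7335.25

Highest: Midwest (7335.25)
Lowest: South (261.01)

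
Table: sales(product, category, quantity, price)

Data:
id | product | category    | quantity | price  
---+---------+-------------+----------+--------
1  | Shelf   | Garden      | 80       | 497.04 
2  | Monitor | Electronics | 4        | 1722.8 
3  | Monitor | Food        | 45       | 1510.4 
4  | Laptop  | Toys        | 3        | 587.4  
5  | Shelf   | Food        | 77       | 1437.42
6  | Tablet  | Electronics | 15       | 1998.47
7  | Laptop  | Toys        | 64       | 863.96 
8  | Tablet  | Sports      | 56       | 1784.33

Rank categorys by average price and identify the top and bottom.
SELECT category, AVG(price)
FROM sales
GROUP BY category
ORDER BY AVG(price)

All groups:
  Garden: 497.04
  Toys: 725.68
  Food: 1473.91
  Sports: 1784.33
  Electronics: 1860.64

Highest: Electronics (1860.64)
Lowest: Garden (497.04)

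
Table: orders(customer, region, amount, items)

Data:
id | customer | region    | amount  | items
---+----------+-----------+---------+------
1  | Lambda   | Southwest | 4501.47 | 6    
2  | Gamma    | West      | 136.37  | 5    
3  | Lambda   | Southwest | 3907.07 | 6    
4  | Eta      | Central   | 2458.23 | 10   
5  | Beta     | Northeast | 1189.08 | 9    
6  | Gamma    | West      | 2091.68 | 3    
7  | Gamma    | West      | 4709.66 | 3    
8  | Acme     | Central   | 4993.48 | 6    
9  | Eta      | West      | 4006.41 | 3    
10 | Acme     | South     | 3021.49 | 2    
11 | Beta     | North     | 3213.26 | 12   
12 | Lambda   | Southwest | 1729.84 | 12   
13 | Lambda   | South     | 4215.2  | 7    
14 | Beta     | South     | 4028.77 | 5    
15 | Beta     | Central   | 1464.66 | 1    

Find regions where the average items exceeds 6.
SELECT region, AVG(items)
FROM orders
GROUP BY region
HAVING AVG(items) > 6

Result:
  North: avg=12.00
  Northeast: avg=9.00
  Southwest: avg=8.00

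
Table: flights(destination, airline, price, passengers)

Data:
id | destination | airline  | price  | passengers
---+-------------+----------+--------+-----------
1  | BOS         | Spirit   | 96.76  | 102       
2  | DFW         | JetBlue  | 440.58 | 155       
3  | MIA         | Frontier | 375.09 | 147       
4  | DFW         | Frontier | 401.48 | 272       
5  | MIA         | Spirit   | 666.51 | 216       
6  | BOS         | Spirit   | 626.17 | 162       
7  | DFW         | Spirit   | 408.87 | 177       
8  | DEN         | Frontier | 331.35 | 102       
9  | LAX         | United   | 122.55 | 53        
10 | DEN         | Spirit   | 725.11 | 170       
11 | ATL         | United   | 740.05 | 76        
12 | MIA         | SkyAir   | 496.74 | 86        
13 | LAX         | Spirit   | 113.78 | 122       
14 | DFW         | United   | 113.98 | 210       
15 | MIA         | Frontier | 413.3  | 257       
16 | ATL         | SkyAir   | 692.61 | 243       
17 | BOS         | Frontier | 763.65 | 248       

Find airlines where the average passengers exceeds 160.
SELECT airline, AVG(passengers)
FROM flights
GROUP BY airline
HAVING AVG(passengers) > 160

Result:
  Frontier: avg=205.20
  SkyAir: avg=164.50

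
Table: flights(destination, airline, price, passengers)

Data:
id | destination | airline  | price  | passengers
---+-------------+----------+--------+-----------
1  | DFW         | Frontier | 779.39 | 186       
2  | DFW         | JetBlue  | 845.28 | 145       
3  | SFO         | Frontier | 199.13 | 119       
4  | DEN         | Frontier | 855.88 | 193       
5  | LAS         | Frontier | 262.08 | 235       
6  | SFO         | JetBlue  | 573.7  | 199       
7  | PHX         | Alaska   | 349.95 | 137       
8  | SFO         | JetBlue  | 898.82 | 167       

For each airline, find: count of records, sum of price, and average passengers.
SELECT airline,
       COUNT(*) as cnt,
       SUM(price) as total_price,
       AVG(passengers) as avg_passengers
FROM flights
GROUP BY airline

Result:
  Alaska: 1 records, 349.95 total price, 137.00 avg passengers
  Frontier: 4 records, 2096.48 total price, 183.25 avg passengers
  JetBlue: 3 records, 2317.80 total price, 170.33 avg passengers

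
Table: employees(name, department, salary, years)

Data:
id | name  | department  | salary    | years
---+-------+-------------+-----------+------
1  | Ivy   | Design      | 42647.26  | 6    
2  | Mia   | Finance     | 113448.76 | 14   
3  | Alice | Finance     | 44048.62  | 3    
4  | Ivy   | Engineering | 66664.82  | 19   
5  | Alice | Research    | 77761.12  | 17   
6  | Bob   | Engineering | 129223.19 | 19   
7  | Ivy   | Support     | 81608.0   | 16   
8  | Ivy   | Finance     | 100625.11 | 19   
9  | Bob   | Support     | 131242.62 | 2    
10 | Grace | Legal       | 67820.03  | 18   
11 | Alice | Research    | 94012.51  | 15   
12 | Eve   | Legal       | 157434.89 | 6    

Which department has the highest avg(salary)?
SELECT department, AVG(salary) as val
FROM employees
GROUP BY department
ORDER BY val DESC
LIMIT 1

Result: Legal with avg(salary) = 112627.46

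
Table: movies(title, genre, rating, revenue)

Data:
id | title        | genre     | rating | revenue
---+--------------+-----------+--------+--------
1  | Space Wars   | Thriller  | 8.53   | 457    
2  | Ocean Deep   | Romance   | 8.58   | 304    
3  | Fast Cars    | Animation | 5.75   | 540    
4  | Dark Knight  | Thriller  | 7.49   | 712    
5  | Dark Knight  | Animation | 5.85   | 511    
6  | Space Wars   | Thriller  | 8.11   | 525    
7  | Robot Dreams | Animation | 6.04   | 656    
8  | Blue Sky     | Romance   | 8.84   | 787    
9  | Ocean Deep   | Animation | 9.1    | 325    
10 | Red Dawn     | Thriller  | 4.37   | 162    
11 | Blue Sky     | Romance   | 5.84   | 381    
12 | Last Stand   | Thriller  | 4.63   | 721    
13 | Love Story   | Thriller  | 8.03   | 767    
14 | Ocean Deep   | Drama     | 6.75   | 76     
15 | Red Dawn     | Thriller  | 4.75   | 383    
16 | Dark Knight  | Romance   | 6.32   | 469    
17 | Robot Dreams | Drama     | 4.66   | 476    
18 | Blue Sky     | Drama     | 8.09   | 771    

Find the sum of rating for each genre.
SELECT genre, SUM(rating) as result
FROM movies
GROUP BY genre

Result:
  Animation: 26.74
  Drama: 19.50
  Romance: 29.58
  Thriller: 45.91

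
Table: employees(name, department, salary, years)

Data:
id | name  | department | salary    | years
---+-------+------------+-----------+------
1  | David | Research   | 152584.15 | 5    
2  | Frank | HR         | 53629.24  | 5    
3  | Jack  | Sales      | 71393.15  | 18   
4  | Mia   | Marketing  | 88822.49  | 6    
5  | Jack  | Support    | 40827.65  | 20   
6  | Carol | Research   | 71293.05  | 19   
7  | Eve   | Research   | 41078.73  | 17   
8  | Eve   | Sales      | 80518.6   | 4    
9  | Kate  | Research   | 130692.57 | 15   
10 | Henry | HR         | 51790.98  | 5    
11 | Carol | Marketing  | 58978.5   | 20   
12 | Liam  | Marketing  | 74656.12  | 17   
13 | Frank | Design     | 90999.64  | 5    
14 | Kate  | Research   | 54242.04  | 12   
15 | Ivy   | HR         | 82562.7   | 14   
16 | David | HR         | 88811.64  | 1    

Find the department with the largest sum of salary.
SELECT department, SUM(salary) as val
FROM employees
GROUP BY department
ORDER BY val DESC
LIMIT 1

Result: Research with sum(salary) = 449890.54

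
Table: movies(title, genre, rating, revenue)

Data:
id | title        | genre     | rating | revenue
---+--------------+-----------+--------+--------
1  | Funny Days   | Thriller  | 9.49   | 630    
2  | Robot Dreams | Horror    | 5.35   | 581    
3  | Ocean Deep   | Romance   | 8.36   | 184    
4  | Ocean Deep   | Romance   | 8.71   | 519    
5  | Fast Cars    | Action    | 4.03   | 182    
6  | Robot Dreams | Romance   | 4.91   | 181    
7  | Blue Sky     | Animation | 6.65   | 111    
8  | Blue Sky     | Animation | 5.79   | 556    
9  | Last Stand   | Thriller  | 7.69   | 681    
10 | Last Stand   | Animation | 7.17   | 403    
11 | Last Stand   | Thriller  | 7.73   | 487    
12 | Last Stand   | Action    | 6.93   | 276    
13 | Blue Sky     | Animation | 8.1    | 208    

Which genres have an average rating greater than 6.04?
SELECT genre, AVG(rating)
FROM movies
GROUP BY genre
HAVING AVG(rating) > 6.04

Result:
  Animation: avg=6.93
  Romance: avg=7.33
  Thriller: avg=8.30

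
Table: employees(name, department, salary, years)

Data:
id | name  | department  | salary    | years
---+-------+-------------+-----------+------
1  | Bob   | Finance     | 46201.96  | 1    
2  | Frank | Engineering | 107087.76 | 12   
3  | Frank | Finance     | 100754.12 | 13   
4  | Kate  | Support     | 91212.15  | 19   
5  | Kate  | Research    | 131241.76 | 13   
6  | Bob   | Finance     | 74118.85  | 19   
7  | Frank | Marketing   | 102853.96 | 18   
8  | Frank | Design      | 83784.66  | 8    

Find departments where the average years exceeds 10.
SELECT department, AVG(years)
FROM employees
GROUP BY department
HAVING AVG(years) > 10

Result:
  Engineering: avg=12.00
  Finance: avg=11.00
  Marketing: avg=18.00
  Research: avg=13.00
  Support: avg=19.00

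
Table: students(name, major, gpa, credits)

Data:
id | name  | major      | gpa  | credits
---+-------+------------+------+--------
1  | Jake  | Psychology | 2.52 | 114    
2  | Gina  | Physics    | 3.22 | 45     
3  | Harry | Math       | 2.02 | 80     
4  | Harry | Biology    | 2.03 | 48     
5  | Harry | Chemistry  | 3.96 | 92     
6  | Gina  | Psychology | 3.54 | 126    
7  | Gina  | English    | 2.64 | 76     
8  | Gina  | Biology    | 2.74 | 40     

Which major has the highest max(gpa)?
SELECT major, MAX(gpa) as val
FROM students
GROUP BY major
ORDER BY val DESC
LIMIT 1

Result: Chemistry with max(gpa) = 3.96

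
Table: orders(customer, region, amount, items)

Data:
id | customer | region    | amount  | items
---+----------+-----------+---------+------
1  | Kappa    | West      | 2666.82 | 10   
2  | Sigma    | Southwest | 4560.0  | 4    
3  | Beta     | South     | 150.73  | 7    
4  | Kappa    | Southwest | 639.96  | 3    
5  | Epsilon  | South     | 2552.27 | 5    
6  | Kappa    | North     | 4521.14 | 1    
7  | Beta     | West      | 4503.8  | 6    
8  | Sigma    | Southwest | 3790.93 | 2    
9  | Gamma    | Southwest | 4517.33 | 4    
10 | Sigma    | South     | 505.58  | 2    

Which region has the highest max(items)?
SELECT region, MAX(items) as val
FROM orders
GROUP BY region
ORDER BY val DESC
LIMIT 1

Result: West with max(items) = 10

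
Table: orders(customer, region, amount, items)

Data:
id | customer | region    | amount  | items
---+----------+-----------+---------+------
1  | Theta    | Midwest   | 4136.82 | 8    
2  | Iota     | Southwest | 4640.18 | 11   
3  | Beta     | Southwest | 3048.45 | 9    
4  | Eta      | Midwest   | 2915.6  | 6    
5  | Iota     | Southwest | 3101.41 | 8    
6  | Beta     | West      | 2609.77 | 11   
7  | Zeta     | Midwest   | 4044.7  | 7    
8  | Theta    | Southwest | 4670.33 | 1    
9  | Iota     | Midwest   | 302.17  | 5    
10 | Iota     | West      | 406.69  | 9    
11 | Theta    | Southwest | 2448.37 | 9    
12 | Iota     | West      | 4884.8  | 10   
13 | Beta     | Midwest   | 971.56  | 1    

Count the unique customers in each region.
SELECT region, COUNT(DISTINCT customer)
FROM orders
GROUP BY region

Result:
  Midwest: 5 distinct
  Southwest: 3 distinct
  West: 2 distinct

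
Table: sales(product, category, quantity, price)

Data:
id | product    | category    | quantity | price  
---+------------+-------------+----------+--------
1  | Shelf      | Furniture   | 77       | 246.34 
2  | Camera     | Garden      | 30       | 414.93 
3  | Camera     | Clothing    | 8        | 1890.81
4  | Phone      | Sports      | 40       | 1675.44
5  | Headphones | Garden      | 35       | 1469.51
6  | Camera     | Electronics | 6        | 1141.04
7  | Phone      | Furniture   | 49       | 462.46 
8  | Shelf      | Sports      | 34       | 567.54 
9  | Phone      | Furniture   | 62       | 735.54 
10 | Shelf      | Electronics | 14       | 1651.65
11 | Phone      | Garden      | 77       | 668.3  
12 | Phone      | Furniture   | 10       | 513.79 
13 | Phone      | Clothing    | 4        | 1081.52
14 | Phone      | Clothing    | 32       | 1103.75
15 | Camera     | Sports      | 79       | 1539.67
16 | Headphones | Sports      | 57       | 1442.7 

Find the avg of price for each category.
SELECT category, AVG(price) as result
FROM sales
GROUP BY category

Result:
  Clothing: 1358.69
  Electronics: 1396.35
  Furniture: 489.53
  Garden: 850.91
  Sports: 1306.34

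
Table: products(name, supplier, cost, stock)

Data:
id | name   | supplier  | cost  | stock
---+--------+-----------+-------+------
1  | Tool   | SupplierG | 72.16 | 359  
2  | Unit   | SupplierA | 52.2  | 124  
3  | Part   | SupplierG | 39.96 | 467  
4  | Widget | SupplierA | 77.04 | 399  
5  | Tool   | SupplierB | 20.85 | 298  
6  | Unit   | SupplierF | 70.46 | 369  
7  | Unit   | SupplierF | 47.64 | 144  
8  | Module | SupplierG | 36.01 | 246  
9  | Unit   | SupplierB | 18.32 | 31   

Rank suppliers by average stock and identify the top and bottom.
SELECT supplier, AVG(stock)
FROM products
GROUP BY supplier
ORDER BY AVG(stock)

All groups:
  SupplierB: 164.50
  SupplierF: 256.50
  SupplierA: 261.50
  SupplierG: 357.33

Highest: SupplierG (357.33)
Lowest: SupplierB (164.50)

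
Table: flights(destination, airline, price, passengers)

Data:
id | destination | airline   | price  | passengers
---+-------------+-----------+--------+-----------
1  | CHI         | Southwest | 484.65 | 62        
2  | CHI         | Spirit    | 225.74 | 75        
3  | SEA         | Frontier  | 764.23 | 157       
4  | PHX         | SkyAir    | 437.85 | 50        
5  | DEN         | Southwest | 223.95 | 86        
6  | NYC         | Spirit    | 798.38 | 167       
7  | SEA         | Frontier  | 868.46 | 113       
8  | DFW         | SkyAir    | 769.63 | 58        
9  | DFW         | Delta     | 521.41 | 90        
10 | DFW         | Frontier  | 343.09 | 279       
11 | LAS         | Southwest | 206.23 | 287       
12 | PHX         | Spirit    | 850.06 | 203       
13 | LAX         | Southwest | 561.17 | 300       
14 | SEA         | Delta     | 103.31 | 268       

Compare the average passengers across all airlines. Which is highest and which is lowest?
SELECT airline, AVG(passengers)
FROM flights
GROUP BY airline
ORDER BY AVG(passengers)

All groups:
  SkyAir: 54.00
  Spirit: 148.33
  Delta: 179.00
  Frontier: 183.00
  Southwest: 183.75

Highest: Southwest (183.75)
Lowest: SkyAir (54.00)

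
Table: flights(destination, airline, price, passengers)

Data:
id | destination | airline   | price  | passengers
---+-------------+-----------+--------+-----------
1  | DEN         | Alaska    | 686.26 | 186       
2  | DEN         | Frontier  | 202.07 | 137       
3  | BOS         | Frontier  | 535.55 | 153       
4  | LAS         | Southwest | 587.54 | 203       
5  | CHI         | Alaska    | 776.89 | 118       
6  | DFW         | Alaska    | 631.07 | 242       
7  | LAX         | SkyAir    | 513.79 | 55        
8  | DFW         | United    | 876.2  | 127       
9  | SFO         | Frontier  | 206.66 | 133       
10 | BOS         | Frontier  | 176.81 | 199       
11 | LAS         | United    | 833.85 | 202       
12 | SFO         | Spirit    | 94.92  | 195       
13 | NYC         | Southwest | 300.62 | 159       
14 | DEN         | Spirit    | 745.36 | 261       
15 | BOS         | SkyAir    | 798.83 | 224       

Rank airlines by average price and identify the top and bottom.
SELECT airline, AVG(price)
FROM flights
GROUP BY airline
ORDER BY AVG(price)

All groups:
  Frontier: 280.27
  Spirit: 420.14
  Southwest: 444.08
  SkyAir: 656.31
  Alaska: 698.07
  United: 855.03

Highest: United (855.03)
Lowest: Frontier (280.27)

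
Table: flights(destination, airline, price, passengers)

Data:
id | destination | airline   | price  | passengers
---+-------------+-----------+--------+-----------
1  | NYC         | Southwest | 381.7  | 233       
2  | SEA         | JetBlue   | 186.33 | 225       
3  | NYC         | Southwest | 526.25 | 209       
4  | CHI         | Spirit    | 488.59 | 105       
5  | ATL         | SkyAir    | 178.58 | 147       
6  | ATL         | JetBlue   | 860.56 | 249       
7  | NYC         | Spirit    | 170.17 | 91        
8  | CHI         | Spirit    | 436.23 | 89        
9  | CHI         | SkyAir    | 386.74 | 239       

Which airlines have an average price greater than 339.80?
SELECT airline, AVG(price)
FROM flights
GROUP BY airline
HAVING AVG(price) > 339.80

Result:
  JetBlue: avg=523.45
  Southwest: avg=453.98
  Spirit: avg=365.00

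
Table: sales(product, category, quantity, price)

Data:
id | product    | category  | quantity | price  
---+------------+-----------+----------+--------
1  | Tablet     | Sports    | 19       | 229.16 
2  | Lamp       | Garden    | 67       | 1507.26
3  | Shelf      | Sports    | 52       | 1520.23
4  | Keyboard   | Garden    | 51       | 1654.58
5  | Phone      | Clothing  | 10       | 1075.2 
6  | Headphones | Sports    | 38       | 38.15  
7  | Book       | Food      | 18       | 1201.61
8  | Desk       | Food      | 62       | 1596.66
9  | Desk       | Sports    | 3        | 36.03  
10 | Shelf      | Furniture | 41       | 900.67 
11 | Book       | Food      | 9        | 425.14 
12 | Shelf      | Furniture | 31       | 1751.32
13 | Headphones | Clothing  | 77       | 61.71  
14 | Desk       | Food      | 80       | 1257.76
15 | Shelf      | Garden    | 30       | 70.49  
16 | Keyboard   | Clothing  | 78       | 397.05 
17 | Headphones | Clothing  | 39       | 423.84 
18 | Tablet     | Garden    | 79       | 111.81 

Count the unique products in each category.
SELECT category, COUNT(DISTINCT product)
FROM sales
GROUP BY category

Result:
  Clothing: 3 distinct
  Food: 2 distinct
  Furniture: 1 distinct
  Garden: 4 distinct
  Sports: 4 distinct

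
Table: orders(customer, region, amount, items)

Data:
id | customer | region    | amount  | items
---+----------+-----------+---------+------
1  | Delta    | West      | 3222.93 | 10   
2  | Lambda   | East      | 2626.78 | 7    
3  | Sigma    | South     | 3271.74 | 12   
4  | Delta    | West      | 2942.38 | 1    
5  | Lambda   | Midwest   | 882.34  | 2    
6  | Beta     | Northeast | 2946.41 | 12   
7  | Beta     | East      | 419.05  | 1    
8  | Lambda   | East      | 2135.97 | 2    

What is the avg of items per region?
SELECT region, AVG(items) as result
FROM orders
GROUP BY region

Result:
  East: 3.33
  Midwest: 2.00
  Northeast: 12.00
  South: 12.00
  West: 5.50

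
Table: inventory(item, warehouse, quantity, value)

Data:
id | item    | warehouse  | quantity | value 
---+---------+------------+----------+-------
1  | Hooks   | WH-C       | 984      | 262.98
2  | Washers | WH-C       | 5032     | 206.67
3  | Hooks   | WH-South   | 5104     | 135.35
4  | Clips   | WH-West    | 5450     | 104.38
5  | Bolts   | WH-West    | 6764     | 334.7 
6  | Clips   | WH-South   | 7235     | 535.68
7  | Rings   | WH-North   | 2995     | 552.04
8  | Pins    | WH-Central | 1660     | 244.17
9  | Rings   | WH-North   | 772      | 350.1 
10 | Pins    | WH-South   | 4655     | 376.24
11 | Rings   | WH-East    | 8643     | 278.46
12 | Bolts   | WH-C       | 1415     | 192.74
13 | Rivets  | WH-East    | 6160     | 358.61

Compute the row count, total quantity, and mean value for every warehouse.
SELECT warehouse,
       COUNT(*) as cnt,
       SUM(quantity) as total_quantity,
       AVG(value) as avg_value
FROM inventory
GROUP BY warehouse

Result:
  WH-C: 3 records, 7431 total quantity, 220.80 avg value
  WH-Central: 1 records, 1660 total quantity, 244.17 avg value
  WH-East: 2 records, 14803 total quantity, 318.54 avg value
  WH-North: 2 records, 3767 total quantity, 451.07 avg value
  WH-South: 3 records, 16994 total quantity, 349.09 avg value
  WH-West: 2 records, 12214 total quantity, 219.54 avg value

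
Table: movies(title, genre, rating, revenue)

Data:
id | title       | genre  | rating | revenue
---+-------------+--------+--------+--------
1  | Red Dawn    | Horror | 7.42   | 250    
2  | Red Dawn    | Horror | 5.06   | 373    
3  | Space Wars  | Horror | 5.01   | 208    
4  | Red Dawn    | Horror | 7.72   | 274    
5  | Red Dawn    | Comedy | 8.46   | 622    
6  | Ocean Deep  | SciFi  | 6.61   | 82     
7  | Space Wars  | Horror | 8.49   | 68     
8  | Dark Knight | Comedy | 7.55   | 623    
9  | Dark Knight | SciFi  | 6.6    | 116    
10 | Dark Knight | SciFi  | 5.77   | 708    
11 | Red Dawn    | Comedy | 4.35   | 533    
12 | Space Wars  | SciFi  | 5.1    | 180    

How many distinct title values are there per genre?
SELECT genre, COUNT(DISTINCT title)
FROM movies
GROUP BY genre

Result:
  Comedy: 2 distinct
  Horror: 2 distinct
  SciFi: 3 distinct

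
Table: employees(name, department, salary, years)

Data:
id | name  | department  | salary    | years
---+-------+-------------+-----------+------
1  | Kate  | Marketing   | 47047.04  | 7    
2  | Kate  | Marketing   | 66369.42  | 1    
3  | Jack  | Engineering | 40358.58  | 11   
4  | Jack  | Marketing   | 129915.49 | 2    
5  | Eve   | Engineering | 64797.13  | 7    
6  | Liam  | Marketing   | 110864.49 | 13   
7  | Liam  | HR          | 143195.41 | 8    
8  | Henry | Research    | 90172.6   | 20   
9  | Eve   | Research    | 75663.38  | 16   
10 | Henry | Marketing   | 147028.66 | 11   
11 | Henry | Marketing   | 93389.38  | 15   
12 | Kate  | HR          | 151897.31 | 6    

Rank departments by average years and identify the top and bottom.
SELECT department, AVG(years)
FROM employees
GROUP BY department
ORDER BY AVG(years)

All groups:
  HR: 7.00
  Marketing: 8.17
  Engineering: 9.00
  Research: 18.00

Highest: Research (18.00)
Lowest: HR (7.00)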